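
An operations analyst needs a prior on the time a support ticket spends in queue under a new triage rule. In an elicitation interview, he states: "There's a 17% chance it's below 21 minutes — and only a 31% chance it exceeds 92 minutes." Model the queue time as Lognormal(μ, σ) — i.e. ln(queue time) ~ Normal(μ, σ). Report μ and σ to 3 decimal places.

μ ≈ 4.017, σ ≈ 1.019

If T ~ Lognormal(μ,σ) then ln T ~ Normal(μ,σ), so the p-quantile of ln T is μ + z_p·σ.
ln(21) = 3.045 and ln(92) = 4.522; z_{0.17} = -0.9542, z_{0.69} = 0.4959.
σ = (4.522 − 3.045)/(0.4959 − (-0.9542)) = 1.019.
μ = 3.045 − (-0.9542)·1.019 = 4.017.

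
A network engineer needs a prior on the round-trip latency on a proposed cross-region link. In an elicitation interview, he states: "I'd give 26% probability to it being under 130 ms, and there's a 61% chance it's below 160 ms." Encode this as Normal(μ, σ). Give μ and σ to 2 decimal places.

μ = 150.92, σ = 32.51

The p-quantile of Normal(μ,σ) is μ + z_p·σ, with z_{0.26} = -0.6433 and z_{0.61} = 0.2793.
Eliminate σ: μ = (z₂·x₁ − z₁·x₂)/(z₂ − z₁) = (0.2793·130 − (-0.6433)·160)/0.9227 = 150.92.
Then σ = (x₂ − x₁)/(z₂ − z₁) = (160 − 130)/0.9227 = 32.51.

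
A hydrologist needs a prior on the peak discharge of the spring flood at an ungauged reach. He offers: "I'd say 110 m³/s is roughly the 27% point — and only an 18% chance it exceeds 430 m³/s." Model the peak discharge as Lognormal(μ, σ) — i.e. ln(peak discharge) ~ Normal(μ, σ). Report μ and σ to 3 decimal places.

If T ~ Lognormal(μ,σ) then ln T ~ Normal(μ,σ), so the p-quantile of ln T is μ + z_p·σ.
ln(110) = 4.7 and ln(430) = 6.064; z_{0.27} = -0.6128, z_{0.82} = 0.9154.
σ = (6.064 − 4.7)/(0.9154 − (-0.6128)) = 0.892.
μ = 4.7 − (-0.6128)·0.892 = 5.247.

μ ≈ 5.247, σ ≈ 0.892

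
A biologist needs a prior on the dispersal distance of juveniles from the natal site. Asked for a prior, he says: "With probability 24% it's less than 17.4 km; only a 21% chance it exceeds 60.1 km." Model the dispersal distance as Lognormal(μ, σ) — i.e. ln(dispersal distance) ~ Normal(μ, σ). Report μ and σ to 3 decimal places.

If T ~ Lognormal(μ,σ) then ln T ~ Normal(μ,σ), so the p-quantile of ln T is μ + z_p·σ.
ln(17.4) = 2.856 and ln(60.1) = 4.096; z_{0.24} = -0.7063, z_{0.79} = 0.8064.
σ = (4.096 − 2.856)/(0.8064 − (-0.7063)) = 0.819.
μ = 2.856 − (-0.7063)·0.819 = 3.435.

μ ≈ 3.435, σ ≈ 0.819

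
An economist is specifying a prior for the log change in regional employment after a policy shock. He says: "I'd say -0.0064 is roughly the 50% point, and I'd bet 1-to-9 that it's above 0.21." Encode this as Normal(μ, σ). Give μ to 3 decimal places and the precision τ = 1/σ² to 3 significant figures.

The p-quantile of Normal(μ,σ) is μ + z_p·σ, with z_{0.5} = 0 and z_{0.9} = 1.282.
Eliminate σ: μ = (z₂·x₁ − z₁·x₂)/(z₂ − z₁) = (1.282·-0.0064 − (0)·0.21)/1.282 = -0.006.
Then σ = (x₂ − x₁)/(z₂ − z₁) = (0.21 − -0.0064)/1.282 = 0.169.
Precision τ = 1/σ² = 1/0.1689² = 35.1.

μ = -0.006, τ = 35.1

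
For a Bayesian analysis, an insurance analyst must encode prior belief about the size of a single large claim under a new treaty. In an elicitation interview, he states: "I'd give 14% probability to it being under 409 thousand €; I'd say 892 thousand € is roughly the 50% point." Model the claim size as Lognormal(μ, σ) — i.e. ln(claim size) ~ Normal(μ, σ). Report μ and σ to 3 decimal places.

μ ≈ 6.793, σ ≈ 0.722

If T ~ Lognormal(μ,σ) then ln T ~ Normal(μ,σ), so the p-quantile of ln T is μ + z_p·σ.
ln(409) = 6.014 and ln(892) = 6.793; z_{0.14} = -1.08, z_{0.5} = 0.
σ = (6.793 − 6.014)/(0 − (-1.08)) = 0.722.
μ = 6.014 − (-1.08)·0.722 = 6.793.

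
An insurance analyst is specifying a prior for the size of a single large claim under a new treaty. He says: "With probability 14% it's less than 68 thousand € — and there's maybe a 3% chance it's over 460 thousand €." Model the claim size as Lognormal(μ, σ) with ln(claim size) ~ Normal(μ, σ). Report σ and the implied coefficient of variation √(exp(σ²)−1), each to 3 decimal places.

σ ≈ 0.646, CV ≈ 0.719

If T ~ Lognormal(μ,σ) then ln T ~ Normal(μ,σ), so the p-quantile of ln T is μ + z_p·σ.
ln(68) = 4.22 and ln(460) = 6.131; z_{0.14} = -1.08, z_{0.97} = 1.881.
σ = (6.131 − 4.22)/(1.881 − (-1.08)) = 0.646.
μ = 4.22 − (-1.08)·0.646 = 4.917.
CV = √(exp(σ²)−1) = √(exp(0.4168)−1) = 0.719.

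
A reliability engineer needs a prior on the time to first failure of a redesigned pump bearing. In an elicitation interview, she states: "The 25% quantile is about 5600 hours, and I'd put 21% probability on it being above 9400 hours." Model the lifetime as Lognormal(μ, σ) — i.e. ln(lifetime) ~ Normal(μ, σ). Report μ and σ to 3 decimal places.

μ ≈ 8.866, σ ≈ 0.350

If T ~ Lognormal(μ,σ) then ln T ~ Normal(μ,σ), so the p-quantile of ln T is μ + z_p·σ.
ln(5600) = 8.631 and ln(9400) = 9.148; z_{0.25} = -0.6745, z_{0.79} = 0.8064.
σ = (9.148 − 8.631)/(0.8064 − (-0.6745)) = 0.350.
μ = 8.631 − (-0.6745)·0.350 = 8.866.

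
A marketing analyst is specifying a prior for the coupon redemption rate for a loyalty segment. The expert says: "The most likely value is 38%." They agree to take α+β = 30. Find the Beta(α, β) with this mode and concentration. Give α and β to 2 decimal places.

For α,β > 1 the Beta mode is (α−1)/(α+β−2). With α+β = 30, the mode is (α−1)/28.
Set (α−1)/28 = 0.38 → α = 1 + 0.38·28 = 11.64.
β = 30 − α = 18.36.

α = 11.64, β = 18.36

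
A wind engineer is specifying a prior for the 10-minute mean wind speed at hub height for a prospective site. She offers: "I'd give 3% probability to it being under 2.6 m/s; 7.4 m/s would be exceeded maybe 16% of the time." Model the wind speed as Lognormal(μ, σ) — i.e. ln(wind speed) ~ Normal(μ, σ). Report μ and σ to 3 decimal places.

If T ~ Lognormal(μ,σ) then ln T ~ Normal(μ,σ), so the p-quantile of ln T is μ + z_p·σ.
ln(2.6) = 0.9555 and ln(7.4) = 2.001; z_{0.03} = -1.881, z_{0.84} = 0.9945.
σ = (2.001 − 0.9555)/(0.9945 − (-1.881)) = 0.364.
μ = 0.9555 − (-1.881)·0.364 = 1.640.

μ ≈ 1.640, σ ≈ 0.364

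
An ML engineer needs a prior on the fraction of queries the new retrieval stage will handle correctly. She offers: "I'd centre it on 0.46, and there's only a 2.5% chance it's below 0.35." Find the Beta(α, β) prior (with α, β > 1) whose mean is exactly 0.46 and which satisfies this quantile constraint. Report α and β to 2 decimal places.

With mean 0.46 fixed, write α = 0.46s, β = 0.54s where s = α+β.
Need P(θ < 0.35) = 0.025 under Beta(0.46s, 0.54s). Normal approximation: (q−m)/√(m(1−m)/s) ≈ z_{0.025} = -1.96, so s ≈ 0.46·0.54·(-1.96)²/(0.35−0.46)² = 78.9.
At s = 78.9: P(θ<0.35) ≈ 0.023. Adjusting to match 0.025 gives s ≈ 76.00.
So α = 0.46·76.00 ≈ 34.96, β = 0.54·76.00 ≈ 41.04.

α ≈ 34.96, β ≈ 41.04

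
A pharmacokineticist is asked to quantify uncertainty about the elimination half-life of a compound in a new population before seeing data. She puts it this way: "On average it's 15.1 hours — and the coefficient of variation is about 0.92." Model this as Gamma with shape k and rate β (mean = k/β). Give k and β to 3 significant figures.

k ≈ 1.18, β ≈ 0.0782

For Gamma(k, rate β): mean = k/β, variance = k/β², so CV = 1/√k.
CV = 0.92, hence k = 1/CV² = 1.18.
Then β = k/mean = 1.18/15.1 = 0.0782.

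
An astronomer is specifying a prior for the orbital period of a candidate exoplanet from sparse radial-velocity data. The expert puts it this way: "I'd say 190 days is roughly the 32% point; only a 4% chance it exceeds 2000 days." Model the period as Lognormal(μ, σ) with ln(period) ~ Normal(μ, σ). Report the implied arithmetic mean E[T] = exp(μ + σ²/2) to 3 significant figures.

If T ~ Lognormal(μ,σ) then ln T ~ Normal(μ,σ), so the p-quantile of ln T is μ + z_p·σ.
ln(190) = 5.247 and ln(2000) = 7.601; z_{0.32} = -0.4677, z_{0.96} = 1.751.
σ = (7.601 − 5.247)/(1.751 − (-0.4677)) = 1.061.
μ = 5.247 − (-0.4677)·1.061 = 5.743.
E[T] = exp(μ + σ²/2) = exp(5.743 + 0.5629) = 548 days.

E[T] ≈ 548 days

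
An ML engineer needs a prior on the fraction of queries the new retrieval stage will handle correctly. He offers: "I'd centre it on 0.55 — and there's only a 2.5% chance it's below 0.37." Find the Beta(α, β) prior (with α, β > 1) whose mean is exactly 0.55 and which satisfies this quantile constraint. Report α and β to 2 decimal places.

α ≈ 15.93, β ≈ 13.03

With mean 0.55 fixed, write α = 0.55s, β = 0.45s where s = α+β.
Need P(θ < 0.37) = 0.025 under Beta(0.55s, 0.45s). Normal approximation: (q−m)/√(m(1−m)/s) ≈ z_{0.025} = -1.96, so s ≈ 0.55·0.45·(-1.96)²/(0.37−0.55)² = 29.3.
At s = 29.3: P(θ<0.37) ≈ 0.024. Adjusting to match 0.025 gives s ≈ 28.96.
So α = 0.55·28.96 ≈ 15.93, β = 0.45·28.96 ≈ 13.03.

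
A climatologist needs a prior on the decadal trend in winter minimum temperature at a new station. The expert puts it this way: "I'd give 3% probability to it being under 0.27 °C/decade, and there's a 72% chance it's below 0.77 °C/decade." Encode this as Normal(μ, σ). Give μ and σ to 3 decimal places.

The p-quantile of Normal(μ,σ) is μ + z_p·σ, with z_{0.03} = -1.881 and z_{0.72} = 0.5828.
Eliminate σ: μ = (z₂·x₁ − z₁·x₂)/(z₂ − z₁) = (0.5828·0.27 − (-1.881)·0.77)/2.464 = 0.652.
Then σ = (x₂ − x₁)/(z₂ − z₁) = (0.77 − 0.27)/2.464 = 0.203.

μ = 0.652, σ = 0.203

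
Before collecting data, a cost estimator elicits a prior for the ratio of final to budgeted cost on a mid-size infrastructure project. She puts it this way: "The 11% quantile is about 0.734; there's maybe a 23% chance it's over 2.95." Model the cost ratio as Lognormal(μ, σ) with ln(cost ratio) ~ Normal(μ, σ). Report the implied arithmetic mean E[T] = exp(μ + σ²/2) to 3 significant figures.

E[T] ≈ 2.25

If T ~ Lognormal(μ,σ) then ln T ~ Normal(μ,σ), so the p-quantile of ln T is μ + z_p·σ.
ln(0.734) = -0.3092 and ln(2.95) = 1.082; z_{0.11} = -1.227, z_{0.77} = 0.7388.
σ = (1.082 − -0.3092)/(0.7388 − (-1.227)) = 0.708.
μ = -0.3092 − (-1.227)·0.708 = 0.559.
E[T] = exp(μ + σ²/2) = exp(0.559 + 0.2505) = 2.25.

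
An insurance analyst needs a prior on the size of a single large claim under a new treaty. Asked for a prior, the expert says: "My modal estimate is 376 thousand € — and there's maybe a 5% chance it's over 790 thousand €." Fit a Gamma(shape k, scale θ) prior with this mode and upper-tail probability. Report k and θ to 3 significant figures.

Gamma(k,θ) with k>1 has mode (k−1)θ, so θ = 376/(k−1).
Need P(X < 790) = 0.95 with θ tied to k this way. Start at k = 2, θ = 376: P(X<790) ≈ 0.621.
Too low — raise k to concentrate. Iterating converges to k ≈ 6.01.
Then θ = 376/(6.01−1) ≈ 75.

k ≈ 6.01, θ ≈ 75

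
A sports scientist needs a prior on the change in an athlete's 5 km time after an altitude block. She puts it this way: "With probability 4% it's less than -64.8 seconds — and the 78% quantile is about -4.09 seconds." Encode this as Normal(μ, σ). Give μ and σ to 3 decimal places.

μ = -22.672, σ = 24.064

For Normal(μ,σ), the p-quantile is μ + z_p·σ. Here z_{0.04} = -1.751, z_{0.78} = 0.7722.
So -64.8 = μ − 1.751σ and -4.09 = μ + 0.7722σ.
Subtracting: σ = (-4.09 − -64.8)/(0.7722 − (-1.751)) = 24.064.
Then μ = -64.8 − (-1.751)·24.064 = -22.672.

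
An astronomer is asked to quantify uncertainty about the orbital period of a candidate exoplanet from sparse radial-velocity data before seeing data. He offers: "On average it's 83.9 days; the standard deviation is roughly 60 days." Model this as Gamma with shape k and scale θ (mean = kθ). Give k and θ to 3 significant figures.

k ≈ 1.96, θ ≈ 42.9

For Gamma(k, scale θ): mean = kθ, variance = kθ², so CV = 1/√k.
CV = SD/mean = 60/83.9 = 0.7151, hence k = 1/CV² = 1.96.
Then θ = mean/k = 83.9/1.96 = 42.9.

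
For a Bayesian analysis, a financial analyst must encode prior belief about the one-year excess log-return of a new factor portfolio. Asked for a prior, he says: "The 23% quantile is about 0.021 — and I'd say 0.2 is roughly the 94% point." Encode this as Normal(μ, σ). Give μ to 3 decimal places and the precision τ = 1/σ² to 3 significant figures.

μ = 0.079, τ = 164

For Normal(μ,σ), the p-quantile is μ + z_p·σ. Here z_{0.23} = -0.7388, z_{0.94} = 1.555.
So 0.021 = μ − 0.7388σ and 0.2 = μ + 1.555σ.
Subtracting: σ = (0.2 − 0.021)/(1.555 − (-0.7388)) = 0.078.
Then μ = 0.021 − (-0.7388)·0.078 = 0.079.
Precision τ = 1/σ² = 1/0.07804² = 164.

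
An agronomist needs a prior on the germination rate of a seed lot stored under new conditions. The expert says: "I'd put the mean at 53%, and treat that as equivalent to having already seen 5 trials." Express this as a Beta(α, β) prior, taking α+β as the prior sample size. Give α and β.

Under the effective-sample-size interpretation, Beta(α, β) has prior mean α/(α+β) and prior sample size α+β.
So α+β = 5 and α/(α+β) = 0.53, giving α = 0.53·5 = 2.65 and β = 5 − 2.65 = 2.35.

α = 2.65, β = 2.35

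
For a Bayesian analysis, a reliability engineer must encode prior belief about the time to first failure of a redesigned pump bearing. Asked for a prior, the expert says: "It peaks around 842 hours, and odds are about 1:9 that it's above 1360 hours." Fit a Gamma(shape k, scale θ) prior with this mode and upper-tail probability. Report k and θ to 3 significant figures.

Gamma(k,θ) with k>1 has mode (k−1)θ, so θ = 842/(k−1).
Need P(X < 1360) = 0.9 with θ tied to k this way. Start at k = 2, θ = 842: P(X<1360) ≈ 0.480.
Too low — raise k to concentrate. Iterating converges to k ≈ 9.18.
Then θ = 842/(9.18−1) ≈ 103.

k ≈ 9.18, θ ≈ 103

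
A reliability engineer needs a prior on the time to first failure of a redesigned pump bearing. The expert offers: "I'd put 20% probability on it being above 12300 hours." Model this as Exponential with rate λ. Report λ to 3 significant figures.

P(T > 12300.0) = e^(−λ·12300.0) = 0.2, so λ = −ln(0.2)/12300.0 = 0.000131.

λ ≈ 0.000131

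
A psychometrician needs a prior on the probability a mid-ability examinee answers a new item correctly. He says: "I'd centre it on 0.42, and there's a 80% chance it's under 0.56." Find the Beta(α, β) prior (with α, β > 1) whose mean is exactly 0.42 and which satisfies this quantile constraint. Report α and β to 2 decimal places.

With mean 0.42 fixed, write α = 0.42s, β = 0.58s where s = α+β.
Need P(θ < 0.56) = 0.8 under Beta(0.42s, 0.58s). Normal approximation: (q−m)/√(m(1−m)/s) ≈ z_{0.8} = 0.842, so s ≈ 0.42·0.58·(0.842)²/(0.56−0.42)² = 8.8.
At s = 8.8: P(θ<0.56) ≈ 0.801. Adjusting to match 0.8 gives s ≈ 8.70.
So α = 0.42·8.70 ≈ 3.66, β = 0.58·8.70 ≈ 5.05.

α ≈ 3.66, β ≈ 5.05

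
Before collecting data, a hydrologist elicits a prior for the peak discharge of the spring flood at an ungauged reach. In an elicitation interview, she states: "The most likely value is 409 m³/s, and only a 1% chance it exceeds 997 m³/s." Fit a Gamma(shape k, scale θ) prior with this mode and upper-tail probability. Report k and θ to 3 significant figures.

Gamma(k,θ) with k>1 has mode (k−1)θ, so θ = 409/(k−1).
Need P(X < 997) = 0.99 with θ tied to k this way. Start at k = 2, θ = 409: P(X<997) ≈ 0.700.
Too low — raise k to concentrate. Iterating converges to k ≈ 6.94.
Then θ = 409/(6.94−1) ≈ 68.8.

k ≈ 6.94, θ ≈ 68.8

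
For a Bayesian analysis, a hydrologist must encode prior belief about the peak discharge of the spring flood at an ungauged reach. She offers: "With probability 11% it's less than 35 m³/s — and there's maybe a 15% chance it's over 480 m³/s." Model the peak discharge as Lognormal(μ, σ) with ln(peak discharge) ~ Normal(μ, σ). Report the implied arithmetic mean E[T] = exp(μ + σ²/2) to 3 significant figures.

If T ~ Lognormal(μ,σ) then ln T ~ Normal(μ,σ), so the p-quantile of ln T is μ + z_p·σ.
ln(35) = 3.555 and ln(480) = 6.174; z_{0.11} = -1.227, z_{0.85} = 1.036.
σ = (6.174 − 3.555)/(1.036 − (-1.227)) = 1.157.
μ = 3.555 − (-1.227)·1.157 = 4.975.
E[T] = exp(μ + σ²/2) = exp(4.975 + 0.6694) = 283 m³/s.

E[T] ≈ 283 m³/s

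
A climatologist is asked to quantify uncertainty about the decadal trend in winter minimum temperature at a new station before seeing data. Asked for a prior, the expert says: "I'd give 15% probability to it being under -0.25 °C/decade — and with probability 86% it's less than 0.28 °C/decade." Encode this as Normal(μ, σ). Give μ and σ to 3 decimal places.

For Normal(μ,σ), the p-quantile is μ + z_p·σ. Here z_{0.15} = -1.036, z_{0.86} = 1.08.
So -0.25 = μ − 1.036σ and 0.28 = μ + 1.08σ.
Subtracting: σ = (0.28 − -0.25)/(1.08 − (-1.036)) = 0.250.
Then μ = -0.25 − (-1.036)·0.250 = 0.010.

μ = 0.010, σ = 0.250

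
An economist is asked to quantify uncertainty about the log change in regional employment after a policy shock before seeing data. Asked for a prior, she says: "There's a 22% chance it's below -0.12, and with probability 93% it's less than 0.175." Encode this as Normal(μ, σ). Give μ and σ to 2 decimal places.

μ = -0.02, σ = 0.13

The p-quantile of Normal(μ,σ) is μ + z_p·σ, with z_{0.22} = -0.7722 and z_{0.93} = 1.476.
Eliminate σ: μ = (z₂·x₁ − z₁·x₂)/(z₂ − z₁) = (1.476·-0.12 − (-0.7722)·0.175)/2.248 = -0.02.
Then σ = (x₂ − x₁)/(z₂ − z₁) = (0.175 − -0.12)/2.248 = 0.13.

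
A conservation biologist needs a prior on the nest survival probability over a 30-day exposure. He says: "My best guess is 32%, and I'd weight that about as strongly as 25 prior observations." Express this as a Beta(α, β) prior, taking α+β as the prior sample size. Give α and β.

α = 8, β = 17

Under the effective-sample-size interpretation, Beta(α, β) has prior mean α/(α+β) and prior sample size α+β.
So α+β = 25 and α/(α+β) = 0.32, giving α = 0.32·25 = 8 and β = 25 − 8 = 17.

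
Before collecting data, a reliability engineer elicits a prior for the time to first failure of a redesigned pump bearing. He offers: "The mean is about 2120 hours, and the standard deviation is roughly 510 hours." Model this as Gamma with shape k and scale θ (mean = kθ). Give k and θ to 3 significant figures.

For Gamma(k, scale θ): mean = kθ, variance = kθ², so CV = 1/√k.
CV = SD/mean = 510/2120 = 0.2406, hence k = 1/CV² = 17.3.
Then θ = mean/k = 2120/17.3 = 123.

k ≈ 17.3, θ ≈ 123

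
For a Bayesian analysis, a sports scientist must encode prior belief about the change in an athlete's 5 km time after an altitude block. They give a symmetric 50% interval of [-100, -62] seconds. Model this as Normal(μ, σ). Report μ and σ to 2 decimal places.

μ = -81.00, σ = 28.17

A symmetric 50% interval runs μ ± z·σ with z = 0.6745.
Half-width = 19, so σ = 19/0.6745 = 28.17.
μ is the interval midpoint, -81.00.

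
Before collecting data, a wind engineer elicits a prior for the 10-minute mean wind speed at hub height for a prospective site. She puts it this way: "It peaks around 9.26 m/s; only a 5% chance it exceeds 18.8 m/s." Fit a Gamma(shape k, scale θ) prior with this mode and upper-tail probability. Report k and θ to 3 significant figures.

k ≈ 6.52, θ ≈ 1.68

Gamma(k,θ) with k>1 has mode (k−1)θ, so θ = 9.26/(k−1).
Need P(X < 18.8) = 0.95 with θ tied to k this way. Start at k = 2, θ = 9.26: P(X<18.8) ≈ 0.602.
Too low — raise k to concentrate. Iterating converges to k ≈ 6.52.
Then θ = 9.26/(6.52−1) ≈ 1.68.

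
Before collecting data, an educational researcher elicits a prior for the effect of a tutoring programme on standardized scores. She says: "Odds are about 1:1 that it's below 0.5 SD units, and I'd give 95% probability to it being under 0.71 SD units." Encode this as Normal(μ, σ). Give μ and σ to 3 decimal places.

μ = 0.500, σ = 0.128

The p-quantile of Normal(μ,σ) is μ + z_p·σ, with z_{0.5} = 0 and z_{0.95} = 1.645.
Eliminate σ: μ = (z₂·x₁ − z₁·x₂)/(z₂ − z₁) = (1.645·0.5 − (0)·0.71)/1.645 = 0.500.
Then σ = (x₂ − x₁)/(z₂ − z₁) = (0.71 − 0.5)/1.645 = 0.128.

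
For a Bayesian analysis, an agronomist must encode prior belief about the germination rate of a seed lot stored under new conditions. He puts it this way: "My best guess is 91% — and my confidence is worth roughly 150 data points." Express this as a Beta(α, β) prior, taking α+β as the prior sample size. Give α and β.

Under the effective-sample-size interpretation, Beta(α, β) has prior mean α/(α+β) and prior sample size α+β.
So α+β = 150 and α/(α+β) = 0.91, giving α = 0.91·150 = 136.5 and β = 150 − 136.5 = 13.5.

α = 136.5, β = 13.5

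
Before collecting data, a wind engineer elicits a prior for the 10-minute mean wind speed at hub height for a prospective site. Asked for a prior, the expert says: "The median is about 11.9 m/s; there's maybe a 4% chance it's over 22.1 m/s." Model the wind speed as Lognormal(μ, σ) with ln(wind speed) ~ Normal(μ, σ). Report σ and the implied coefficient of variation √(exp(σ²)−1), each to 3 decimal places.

σ ≈ 0.354, CV ≈ 0.365

If T ~ Lognormal(μ,σ) then ln T ~ Normal(μ,σ), so the p-quantile of ln T is μ + z_p·σ.
ln(11.9) = 2.477 and ln(22.1) = 3.096; z_{0.5} = 0, z_{0.96} = 1.751.
σ = (3.096 − 2.477)/(1.751 − (0)) = 0.354.
μ = 2.477 − (0)·0.354 = 2.477.
CV = √(exp(σ²)−1) = √(exp(0.1250)−1) = 0.365.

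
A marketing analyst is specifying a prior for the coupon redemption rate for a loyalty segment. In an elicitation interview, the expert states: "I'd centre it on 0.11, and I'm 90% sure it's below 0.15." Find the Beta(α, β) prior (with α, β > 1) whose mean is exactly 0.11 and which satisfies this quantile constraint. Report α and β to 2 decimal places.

With mean 0.11 fixed, write α = 0.11s, β = 0.89s where s = α+β.
Need P(θ < 0.15) = 0.9 under Beta(0.11s, 0.89s). Normal approximation: (q−m)/√(m(1−m)/s) ≈ z_{0.9} = 1.28, so s ≈ 0.11·0.89·(1.28)²/(0.15−0.11)² = 100.5.
At s = 100.5: P(θ<0.15) ≈ 0.894. Adjusting to match 0.9 gives s ≈ 106.74.
So α = 0.11·106.74 ≈ 11.74, β = 0.89·106.74 ≈ 95.00.

α ≈ 11.74, β ≈ 95.00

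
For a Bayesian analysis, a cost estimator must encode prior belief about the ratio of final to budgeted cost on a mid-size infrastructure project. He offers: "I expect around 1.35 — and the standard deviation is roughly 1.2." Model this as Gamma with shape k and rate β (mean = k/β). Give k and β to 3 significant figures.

k ≈ 1.27, β ≈ 0.938

For Gamma(k, rate β): mean = k/β, variance = k/β², so CV = 1/√k.
CV = SD/mean = 1.2/1.35 = 0.8889, hence k = 1/CV² = 1.27.
Then β = k/mean = 1.27/1.35 = 0.938.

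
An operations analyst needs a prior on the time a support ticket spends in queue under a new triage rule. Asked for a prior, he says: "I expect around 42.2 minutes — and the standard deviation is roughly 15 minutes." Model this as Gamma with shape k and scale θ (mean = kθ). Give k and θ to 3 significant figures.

k ≈ 7.91, θ ≈ 5.33

For Gamma(k, scale θ): mean = kθ, variance = kθ², so CV = 1/√k.
CV = SD/mean = 15/42.2 = 0.3555, hence k = 1/CV² = 7.91.
Then θ = mean/k = 42.2/7.91 = 5.33.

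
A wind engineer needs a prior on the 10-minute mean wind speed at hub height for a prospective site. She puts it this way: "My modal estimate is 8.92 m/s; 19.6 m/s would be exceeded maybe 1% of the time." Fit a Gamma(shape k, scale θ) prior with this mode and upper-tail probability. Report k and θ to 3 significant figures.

k ≈ 8.78, θ ≈ 1.15

Gamma(k,θ) with k>1 has mode (k−1)θ, so θ = 8.92/(k−1).
Need P(X < 19.6) = 0.99 with θ tied to k this way. Start at k = 2, θ = 8.92: P(X<19.6) ≈ 0.645.
Too low — raise k to concentrate. Iterating converges to k ≈ 8.78.
Then θ = 8.92/(8.78−1) ≈ 1.15.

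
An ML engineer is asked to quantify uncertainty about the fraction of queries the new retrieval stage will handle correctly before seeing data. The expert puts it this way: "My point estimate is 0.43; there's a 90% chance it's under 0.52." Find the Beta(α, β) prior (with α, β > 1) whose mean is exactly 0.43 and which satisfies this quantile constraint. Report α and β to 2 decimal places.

With mean 0.43 fixed, write α = 0.43s, β = 0.57s where s = α+β.
Need P(θ < 0.52) = 0.9 under Beta(0.43s, 0.57s). Normal approximation: (q−m)/√(m(1−m)/s) ≈ z_{0.9} = 1.28, so s ≈ 0.43·0.57·(1.28)²/(0.52−0.43)² = 49.7.
At s = 49.7: P(θ<0.52) ≈ 0.899. Adjusting to match 0.9 gives s ≈ 50.03.
So α = 0.43·50.03 ≈ 21.51, β = 0.57·50.03 ≈ 28.52.

α ≈ 21.51, β ≈ 28.52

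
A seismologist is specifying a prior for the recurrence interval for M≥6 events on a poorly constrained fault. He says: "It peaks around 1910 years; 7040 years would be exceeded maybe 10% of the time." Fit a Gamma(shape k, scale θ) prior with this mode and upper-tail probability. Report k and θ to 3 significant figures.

k ≈ 2.09, θ ≈ 1750

Gamma(k,θ) with k>1 has mode (k−1)θ, so θ = 1910/(k−1).
Need P(X < 7040) = 0.9 with θ tied to k this way. Start at k = 2, θ = 1910: P(X<7040) ≈ 0.882.
Too low — raise k to concentrate. Iterating converges to k ≈ 2.09.
Then θ = 1910/(2.09−1) ≈ 1750.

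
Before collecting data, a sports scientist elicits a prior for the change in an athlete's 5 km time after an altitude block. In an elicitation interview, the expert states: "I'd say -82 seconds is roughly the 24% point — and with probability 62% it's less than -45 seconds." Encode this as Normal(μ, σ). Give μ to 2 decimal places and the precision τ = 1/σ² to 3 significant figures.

μ = -56.17, τ = 0.000748

The p-quantile of Normal(μ,σ) is μ + z_p·σ, with z_{0.24} = -0.7063 and z_{0.62} = 0.3055.
Eliminate σ: μ = (z₂·x₁ − z₁·x₂)/(z₂ − z₁) = (0.3055·-82 − (-0.7063)·-45)/1.012 = -56.17.
Then σ = (x₂ − x₁)/(z₂ − z₁) = (-45 − -82)/1.012 = 36.57.
Precision τ = 1/σ² = 1/36.57² = 0.000748.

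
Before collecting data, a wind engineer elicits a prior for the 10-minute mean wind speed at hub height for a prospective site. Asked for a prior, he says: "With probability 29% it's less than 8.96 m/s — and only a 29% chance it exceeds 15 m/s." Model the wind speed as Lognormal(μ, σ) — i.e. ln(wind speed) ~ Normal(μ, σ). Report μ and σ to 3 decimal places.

μ ≈ 2.450, σ ≈ 0.466

If T ~ Lognormal(μ,σ) then ln T ~ Normal(μ,σ), so the p-quantile of ln T is μ + z_p·σ.
ln(8.96) = 2.193 and ln(15) = 2.708; z_{0.29} = -0.5534, z_{0.71} = 0.5534.
σ = (2.708 − 2.193)/(0.5534 − (-0.5534)) = 0.466.
μ = 2.193 − (-0.5534)·0.466 = 2.450.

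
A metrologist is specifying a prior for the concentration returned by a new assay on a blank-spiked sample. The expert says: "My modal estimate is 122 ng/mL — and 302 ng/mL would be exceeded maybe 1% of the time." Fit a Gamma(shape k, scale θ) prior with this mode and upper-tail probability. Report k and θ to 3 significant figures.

Gamma(k,θ) with k>1 has mode (k−1)θ, so θ = 122/(k−1).
Need P(X < 302) = 0.99 with θ tied to k this way. Start at k = 2, θ = 122: P(X<302) ≈ 0.708.
Too low — raise k to concentrate. Iterating converges to k ≈ 6.73.
Then θ = 122/(6.73−1) ≈ 21.3.

k ≈ 6.73, θ ≈ 21.3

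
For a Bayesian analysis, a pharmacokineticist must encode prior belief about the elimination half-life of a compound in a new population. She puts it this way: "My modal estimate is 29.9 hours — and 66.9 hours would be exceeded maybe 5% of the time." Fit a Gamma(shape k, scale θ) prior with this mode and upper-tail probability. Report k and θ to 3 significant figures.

k ≈ 5.24, θ ≈ 7.06

Gamma(k,θ) with k>1 has mode (k−1)θ, so θ = 29.9/(k−1).
Need P(X < 66.9) = 0.95 with θ tied to k this way. Start at k = 2, θ = 29.9: P(X<66.9) ≈ 0.654.
Too low — raise k to concentrate. Iterating converges to k ≈ 5.24.
Then θ = 29.9/(5.24−1) ≈ 7.06.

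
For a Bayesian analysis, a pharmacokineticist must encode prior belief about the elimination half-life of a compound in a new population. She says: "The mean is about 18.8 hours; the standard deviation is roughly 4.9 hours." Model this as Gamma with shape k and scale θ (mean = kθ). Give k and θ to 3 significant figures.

For Gamma(k, scale θ): mean = kθ, variance = kθ², so CV = 1/√k.
CV = SD/mean = 4.9/18.8 = 0.2606, hence k = 1/CV² = 14.7.
Then θ = mean/k = 18.8/14.7 = 1.28.

k ≈ 14.7, θ ≈ 1.28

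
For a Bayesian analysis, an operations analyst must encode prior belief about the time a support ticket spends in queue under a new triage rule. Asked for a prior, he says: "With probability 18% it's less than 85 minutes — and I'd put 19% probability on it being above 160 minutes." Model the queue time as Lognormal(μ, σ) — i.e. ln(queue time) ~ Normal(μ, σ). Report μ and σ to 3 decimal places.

μ ≈ 4.766, σ ≈ 0.353

If T ~ Lognormal(μ,σ) then ln T ~ Normal(μ,σ), so the p-quantile of ln T is μ + z_p·σ.
ln(85) = 4.443 and ln(160) = 5.075; z_{0.18} = -0.9154, z_{0.81} = 0.8779.
σ = (5.075 − 4.443)/(0.8779 − (-0.9154)) = 0.353.
μ = 4.443 − (-0.9154)·0.353 = 4.766.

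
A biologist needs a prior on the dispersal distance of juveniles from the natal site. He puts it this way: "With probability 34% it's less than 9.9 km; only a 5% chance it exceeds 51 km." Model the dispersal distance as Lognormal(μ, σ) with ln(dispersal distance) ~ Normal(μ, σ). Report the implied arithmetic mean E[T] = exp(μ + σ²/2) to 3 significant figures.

E[T] ≈ 18.9 km

If T ~ Lognormal(μ,σ) then ln T ~ Normal(μ,σ), so the p-quantile of ln T is μ + z_p·σ.
ln(9.9) = 2.293 and ln(51) = 3.932; z_{0.34} = -0.4125, z_{0.95} = 1.645.
σ = (3.932 − 2.293)/(1.645 − (-0.4125)) = 0.797.
μ = 2.293 − (-0.4125)·0.797 = 2.621.
E[T] = exp(μ + σ²/2) = exp(2.621 + 0.3175) = 18.9 km.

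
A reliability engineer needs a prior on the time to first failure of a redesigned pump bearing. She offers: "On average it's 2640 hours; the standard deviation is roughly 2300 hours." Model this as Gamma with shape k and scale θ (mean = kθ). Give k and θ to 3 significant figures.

k ≈ 1.32, θ ≈ 2000

For Gamma(k, scale θ): mean = kθ, variance = kθ², so CV = 1/√k.
CV = SD/mean = 2300/2640 = 0.8712, hence k = 1/CV² = 1.32.
Then θ = mean/k = 2640/1.32 = 2000.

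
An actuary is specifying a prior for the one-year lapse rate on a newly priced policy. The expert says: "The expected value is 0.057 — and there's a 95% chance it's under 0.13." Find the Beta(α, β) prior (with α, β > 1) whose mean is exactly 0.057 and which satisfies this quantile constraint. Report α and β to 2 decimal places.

α ≈ 2.09, β ≈ 34.56

With mean 0.057 fixed, write α = 0.057s, β = 0.943s where s = α+β.
Need P(θ < 0.13) = 0.95 under Beta(0.057s, 0.943s). Normal approximation: (q−m)/√(m(1−m)/s) ≈ z_{0.95} = 1.64, so s ≈ 0.057·0.943·(1.64)²/(0.13−0.057)² = 27.3.
At s = 27.3: P(θ<0.13) ≈ 0.930. Adjusting to match 0.95 gives s ≈ 36.65.
So α = 0.057·36.65 ≈ 2.09, β = 0.943·36.65 ≈ 34.56.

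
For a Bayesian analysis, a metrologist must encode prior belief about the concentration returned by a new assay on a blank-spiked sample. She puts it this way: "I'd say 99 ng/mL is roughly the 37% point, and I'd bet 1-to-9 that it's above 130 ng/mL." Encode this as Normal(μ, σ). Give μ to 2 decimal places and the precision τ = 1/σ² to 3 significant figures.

The p-quantile of Normal(μ,σ) is μ + z_p·σ, with z_{0.37} = -0.3319 and z_{0.9} = 1.282.
Eliminate σ: μ = (z₂·x₁ − z₁·x₂)/(z₂ − z₁) = (1.282·99 − (-0.3319)·130)/1.613 = 105.38.
Then σ = (x₂ − x₁)/(z₂ − z₁) = (130 − 99)/1.613 = 19.21.
Precision τ = 1/σ² = 1/19.21² = 0.00271.

μ = 105.38, τ = 0.00271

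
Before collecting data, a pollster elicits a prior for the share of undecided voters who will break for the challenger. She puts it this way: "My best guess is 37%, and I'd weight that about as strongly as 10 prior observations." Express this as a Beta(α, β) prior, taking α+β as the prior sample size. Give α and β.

Under the effective-sample-size interpretation, Beta(α, β) has prior mean α/(α+β) and prior sample size α+β.
So α+β = 10 and α/(α+β) = 0.37, giving α = 0.37·10 = 3.7 and β = 10 − 3.7 = 6.3.

α = 3.7, β = 6.3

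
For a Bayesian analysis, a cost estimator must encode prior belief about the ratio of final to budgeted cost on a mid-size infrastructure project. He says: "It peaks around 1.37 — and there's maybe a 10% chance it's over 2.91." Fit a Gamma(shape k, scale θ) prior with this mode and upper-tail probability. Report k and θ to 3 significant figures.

k ≈ 4.39, θ ≈ 0.405

Gamma(k,θ) with k>1 has mode (k−1)θ, so θ = 1.37/(k−1).
Need P(X < 2.91) = 0.9 with θ tied to k this way. Start at k = 2, θ = 1.37: P(X<2.91) ≈ 0.627.
Too low — raise k to concentrate. Iterating converges to k ≈ 4.39.
Then θ = 1.37/(4.39−1) ≈ 0.405.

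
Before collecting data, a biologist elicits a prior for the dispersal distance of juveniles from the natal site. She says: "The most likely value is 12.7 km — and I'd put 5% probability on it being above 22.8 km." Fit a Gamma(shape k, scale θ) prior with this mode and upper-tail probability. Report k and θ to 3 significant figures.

k ≈ 9.14, θ ≈ 1.56

Gamma(k,θ) with k>1 has mode (k−1)θ, so θ = 12.7/(k−1).
Need P(X < 22.8) = 0.95 with θ tied to k this way. Start at k = 2, θ = 12.7: P(X<22.8) ≈ 0.536.
Too low — raise k to concentrate. Iterating converges to k ≈ 9.14.
Then θ = 12.7/(9.14−1) ≈ 1.56.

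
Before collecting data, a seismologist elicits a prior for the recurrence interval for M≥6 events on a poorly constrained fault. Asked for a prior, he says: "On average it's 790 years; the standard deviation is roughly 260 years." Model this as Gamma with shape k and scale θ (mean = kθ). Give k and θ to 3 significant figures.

For Gamma(k, scale θ): mean = kθ, variance = kθ², so CV = 1/√k.
CV = SD/mean = 260/790 = 0.3291, hence k = 1/CV² = 9.23.
Then θ = mean/k = 790/9.23 = 85.6.

k ≈ 9.23, θ ≈ 85.6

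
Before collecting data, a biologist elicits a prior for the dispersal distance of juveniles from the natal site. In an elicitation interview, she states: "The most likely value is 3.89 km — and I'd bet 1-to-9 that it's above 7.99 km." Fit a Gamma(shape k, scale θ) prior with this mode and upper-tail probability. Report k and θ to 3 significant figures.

Gamma(k,θ) with k>1 has mode (k−1)θ, so θ = 3.89/(k−1).
Need P(X < 7.99) = 0.9 with θ tied to k this way. Start at k = 2, θ = 3.89: P(X<7.99) ≈ 0.608.
Too low — raise k to concentrate. Iterating converges to k ≈ 4.71.
Then θ = 3.89/(4.71−1) ≈ 1.05.

k ≈ 4.71, θ ≈ 1.05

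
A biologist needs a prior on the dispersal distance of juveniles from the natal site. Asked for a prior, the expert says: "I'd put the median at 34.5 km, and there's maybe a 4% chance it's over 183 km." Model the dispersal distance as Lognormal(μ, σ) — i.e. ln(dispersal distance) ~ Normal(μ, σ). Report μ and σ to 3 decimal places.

μ ≈ 3.541, σ ≈ 0.953

If T ~ Lognormal(μ,σ) then ln T ~ Normal(μ,σ), so the p-quantile of ln T is μ + z_p·σ.
ln(34.5) = 3.541 and ln(183) = 5.209; z_{0.5} = 0, z_{0.96} = 1.751.
σ = (5.209 − 3.541)/(1.751 − (0)) = 0.953.
μ = 3.541 − (0)·0.953 = 3.541.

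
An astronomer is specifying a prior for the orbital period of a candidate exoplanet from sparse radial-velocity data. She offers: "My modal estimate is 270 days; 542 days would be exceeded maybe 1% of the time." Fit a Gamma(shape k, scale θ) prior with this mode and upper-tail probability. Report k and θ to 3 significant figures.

k ≈ 11.1, θ ≈ 26.7

Gamma(k,θ) with k>1 has mode (k−1)θ, so θ = 270/(k−1).
Need P(X < 542) = 0.99 with θ tied to k this way. Start at k = 2, θ = 270: P(X<542) ≈ 0.596.
Too low — raise k to concentrate. Iterating converges to k ≈ 11.1.
Then θ = 270/(11.1−1) ≈ 26.7.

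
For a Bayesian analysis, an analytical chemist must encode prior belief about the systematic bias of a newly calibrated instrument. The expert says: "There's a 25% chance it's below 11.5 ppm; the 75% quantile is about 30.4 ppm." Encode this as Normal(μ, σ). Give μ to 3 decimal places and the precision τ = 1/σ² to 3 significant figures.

μ = 20.950, τ = 0.00509

For Normal(μ,σ), the p-quantile is μ + z_p·σ. Here z_{0.25} = -0.6745, z_{0.75} = 0.6745.
So 11.5 = μ − 0.6745σ and 30.4 = μ + 0.6745σ.
Subtracting: σ = (30.4 − 11.5)/(0.6745 − (-0.6745)) = 14.011.
Then μ = 11.5 − (-0.6745)·14.011 = 20.950.
Precision τ = 1/σ² = 1/14.01² = 0.00509.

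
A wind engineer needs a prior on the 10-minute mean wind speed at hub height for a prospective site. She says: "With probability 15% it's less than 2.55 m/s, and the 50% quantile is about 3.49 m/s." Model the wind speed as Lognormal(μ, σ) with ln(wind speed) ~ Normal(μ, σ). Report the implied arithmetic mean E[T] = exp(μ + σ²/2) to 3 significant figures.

E[T] ≈ 3.65 m/s

If T ~ Lognormal(μ,σ) then ln T ~ Normal(μ,σ), so the p-quantile of ln T is μ + z_p·σ.
ln(2.55) = 0.9361 and ln(3.49) = 1.25; z_{0.15} = -1.036, z_{0.5} = 0.
σ = (1.25 − 0.9361)/(0 − (-1.036)) = 0.303.
μ = 0.9361 − (-1.036)·0.303 = 1.250.
E[T] = exp(μ + σ²/2) = exp(1.250 + 0.0458) = 3.65 m/s.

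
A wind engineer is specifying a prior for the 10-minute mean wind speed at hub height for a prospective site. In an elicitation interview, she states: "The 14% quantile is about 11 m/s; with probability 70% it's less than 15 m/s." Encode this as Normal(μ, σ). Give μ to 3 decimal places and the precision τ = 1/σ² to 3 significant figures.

μ = 13.693, τ = 0.161

The p-quantile of Normal(μ,σ) is μ + z_p·σ, with z_{0.14} = -1.08 and z_{0.7} = 0.5244.
Eliminate σ: μ = (z₂·x₁ − z₁·x₂)/(z₂ − z₁) = (0.5244·11 − (-1.08)·15)/1.605 = 13.693.
Then σ = (x₂ − x₁)/(z₂ − z₁) = (15 − 11)/1.605 = 2.493.
Precision τ = 1/σ² = 1/2.493² = 0.161.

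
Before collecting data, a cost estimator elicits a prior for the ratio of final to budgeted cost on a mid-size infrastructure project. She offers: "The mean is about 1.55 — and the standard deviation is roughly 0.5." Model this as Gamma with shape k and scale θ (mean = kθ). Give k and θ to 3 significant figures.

k ≈ 9.61, θ ≈ 0.161

For Gamma(k, scale θ): mean = kθ, variance = kθ², so CV = 1/√k.
CV = SD/mean = 0.5/1.55 = 0.3226, hence k = 1/CV² = 9.61.
Then θ = mean/k = 1.55/9.61 = 0.161.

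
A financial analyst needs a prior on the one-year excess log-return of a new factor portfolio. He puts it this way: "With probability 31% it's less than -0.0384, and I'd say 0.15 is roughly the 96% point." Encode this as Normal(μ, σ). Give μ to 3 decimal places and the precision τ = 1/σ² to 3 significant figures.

μ = 0.003, τ = 142

The p-quantile of Normal(μ,σ) is μ + z_p·σ, with z_{0.31} = -0.4959 and z_{0.96} = 1.751.
Eliminate σ: μ = (z₂·x₁ − z₁·x₂)/(z₂ − z₁) = (1.751·-0.0384 − (-0.4959)·0.15)/2.247 = 0.003.
Then σ = (x₂ − x₁)/(z₂ − z₁) = (0.15 − -0.0384)/2.247 = 0.084.
Precision τ = 1/σ² = 1/0.08386² = 142.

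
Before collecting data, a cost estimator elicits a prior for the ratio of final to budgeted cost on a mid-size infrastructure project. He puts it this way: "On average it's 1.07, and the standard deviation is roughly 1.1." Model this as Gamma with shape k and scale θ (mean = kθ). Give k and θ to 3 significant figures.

For Gamma(k, scale θ): mean = kθ, variance = kθ², so CV = 1/√k.
CV = SD/mean = 1.1/1.07 = 1.028, hence k = 1/CV² = 0.946.
Then θ = mean/k = 1.07/0.946 = 1.13.

k ≈ 0.946, θ ≈ 1.13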